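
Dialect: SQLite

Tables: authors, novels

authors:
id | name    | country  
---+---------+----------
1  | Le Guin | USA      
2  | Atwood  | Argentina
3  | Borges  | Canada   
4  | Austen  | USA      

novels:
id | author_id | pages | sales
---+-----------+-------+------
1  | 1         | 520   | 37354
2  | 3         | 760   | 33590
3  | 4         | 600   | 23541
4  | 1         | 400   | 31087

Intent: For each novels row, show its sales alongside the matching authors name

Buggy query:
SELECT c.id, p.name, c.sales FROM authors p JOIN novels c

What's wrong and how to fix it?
Bug: Missing join condition: each novels row is matched to all authors rows instead of just its own

Fix: Add ON c.author_id = p.id to the JOIN

Corrected query:
SELECT c.id, p.name, c.sales FROM authors p JOIN novels c ON c.author_id = p.id

Result:
id | name    | sales
---+---------+------
1  | Le Guin | 37354
2  | Borges  | 33590
3  | Austen  | 23541
4  | Le Guin | 31087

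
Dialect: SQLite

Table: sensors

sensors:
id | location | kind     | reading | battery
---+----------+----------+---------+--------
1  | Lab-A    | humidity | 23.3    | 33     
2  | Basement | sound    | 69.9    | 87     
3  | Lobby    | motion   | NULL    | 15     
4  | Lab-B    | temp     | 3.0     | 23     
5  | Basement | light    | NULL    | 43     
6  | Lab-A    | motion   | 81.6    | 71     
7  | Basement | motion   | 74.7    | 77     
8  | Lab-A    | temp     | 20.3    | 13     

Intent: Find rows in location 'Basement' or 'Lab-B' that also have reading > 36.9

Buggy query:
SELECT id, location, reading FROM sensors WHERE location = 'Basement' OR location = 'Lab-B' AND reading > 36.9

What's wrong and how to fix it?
Bug: Without parentheses, AND is evaluated before OR, so the reading filter only applies to the 'Lab-B' branch

Fix: Add parentheses around the OR so the AND applies to both alternatives

Corrected query:
SELECT id, location, reading FROM sensors WHERE (location = 'Basement' OR location = 'Lab-B') AND reading > 36.9

Result:
id | location | reading
---+----------+--------
2  | Basement | 69.9   
7  | Basement | 74.7   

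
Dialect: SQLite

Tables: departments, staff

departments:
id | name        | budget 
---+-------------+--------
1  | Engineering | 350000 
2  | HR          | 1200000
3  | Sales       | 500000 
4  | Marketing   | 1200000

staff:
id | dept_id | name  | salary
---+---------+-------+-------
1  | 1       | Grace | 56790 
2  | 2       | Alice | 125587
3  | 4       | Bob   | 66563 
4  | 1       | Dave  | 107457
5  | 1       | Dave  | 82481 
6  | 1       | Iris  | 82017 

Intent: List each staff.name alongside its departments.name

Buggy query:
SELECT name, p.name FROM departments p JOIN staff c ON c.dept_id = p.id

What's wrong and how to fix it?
Bug: Both tables have a 'name' column; the unqualified reference is ambiguous

Fix: Prefix ambiguous columns with the table alias

Corrected query:
SELECT c.name, p.name FROM departments p JOIN staff c ON c.dept_id = p.id

Result:
name  | name       
------+------------
Grace | Engineering
Alice | HR         
Bob   | Marketing  
Dave  | Engineering
Dave  | Engineering
Iris  | Engineering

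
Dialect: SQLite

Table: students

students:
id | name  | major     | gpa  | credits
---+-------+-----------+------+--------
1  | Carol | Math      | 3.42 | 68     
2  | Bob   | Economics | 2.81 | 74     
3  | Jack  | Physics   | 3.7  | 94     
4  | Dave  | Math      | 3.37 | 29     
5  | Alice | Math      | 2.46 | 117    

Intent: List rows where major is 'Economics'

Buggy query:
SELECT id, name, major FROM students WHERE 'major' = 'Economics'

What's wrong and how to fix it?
Bug: Single quotes denote string literals in SQL; the column name is being compared as a constant string

Fix: Remove the quotes around the column name (or use double quotes for an identifier)

Corrected query:
SELECT id, name, major FROM students WHERE major = 'Economics'

Result:
id | name | major    
---+------+----------
2  | Bob  | Economics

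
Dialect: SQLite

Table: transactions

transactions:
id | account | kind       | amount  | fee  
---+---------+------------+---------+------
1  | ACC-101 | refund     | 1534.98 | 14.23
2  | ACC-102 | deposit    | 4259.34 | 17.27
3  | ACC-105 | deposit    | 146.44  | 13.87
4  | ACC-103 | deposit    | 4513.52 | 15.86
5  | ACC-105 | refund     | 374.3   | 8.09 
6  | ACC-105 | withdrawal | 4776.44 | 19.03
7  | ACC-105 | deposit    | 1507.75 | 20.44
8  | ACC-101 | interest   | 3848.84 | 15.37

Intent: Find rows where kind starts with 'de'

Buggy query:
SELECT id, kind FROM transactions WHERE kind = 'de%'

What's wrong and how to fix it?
Bug: Wildcards only work with LIKE; '=' treats '%' as a literal character

Fix: Use LIKE for wildcard pattern matching

Corrected query:
SELECT id, kind FROM transactions WHERE kind LIKE 'de%'

Result:
id | kind   
---+--------
2  | deposit
3  | deposit
4  | deposit
7  | deposit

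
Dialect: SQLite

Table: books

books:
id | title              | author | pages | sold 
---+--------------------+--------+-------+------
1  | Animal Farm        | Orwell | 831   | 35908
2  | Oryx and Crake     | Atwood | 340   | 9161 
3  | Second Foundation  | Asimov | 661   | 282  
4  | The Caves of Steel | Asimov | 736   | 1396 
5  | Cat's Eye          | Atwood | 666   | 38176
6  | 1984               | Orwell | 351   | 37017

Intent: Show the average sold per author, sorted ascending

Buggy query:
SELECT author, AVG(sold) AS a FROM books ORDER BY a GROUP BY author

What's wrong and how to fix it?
Bug: ORDER BY appears before GROUP BY; SQL clause order requires GROUP BY first

Fix: Move ORDER BY to the end, after GROUP BY

Corrected query:
SELECT author, AVG(sold) AS a FROM books GROUP BY author ORDER BY a

Result:
author | a      
-------+--------
Asimov | 839    
Atwood | 23668.5
Orwell | 36462.5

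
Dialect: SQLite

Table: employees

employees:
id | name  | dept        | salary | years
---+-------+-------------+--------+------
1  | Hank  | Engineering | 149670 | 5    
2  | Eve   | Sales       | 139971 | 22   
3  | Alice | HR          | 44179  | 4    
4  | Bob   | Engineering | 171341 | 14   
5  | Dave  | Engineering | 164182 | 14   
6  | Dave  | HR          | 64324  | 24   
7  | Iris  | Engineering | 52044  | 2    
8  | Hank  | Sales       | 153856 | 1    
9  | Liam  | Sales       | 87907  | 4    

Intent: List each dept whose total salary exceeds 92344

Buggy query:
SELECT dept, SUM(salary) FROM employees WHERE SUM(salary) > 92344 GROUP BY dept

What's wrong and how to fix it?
Bug: WHERE runs before GROUP BY, so aggregates aren't available there

Fix: Use HAVING (which filters groups after aggregation) instead of WHERE

Corrected query:
SELECT dept, SUM(salary) FROM employees GROUP BY dept HAVING SUM(salary) > 92344

Result:
dept        | SUM(salary)
------------+------------
Engineering | 537237     
HR          | 108503     
Sales       | 381734     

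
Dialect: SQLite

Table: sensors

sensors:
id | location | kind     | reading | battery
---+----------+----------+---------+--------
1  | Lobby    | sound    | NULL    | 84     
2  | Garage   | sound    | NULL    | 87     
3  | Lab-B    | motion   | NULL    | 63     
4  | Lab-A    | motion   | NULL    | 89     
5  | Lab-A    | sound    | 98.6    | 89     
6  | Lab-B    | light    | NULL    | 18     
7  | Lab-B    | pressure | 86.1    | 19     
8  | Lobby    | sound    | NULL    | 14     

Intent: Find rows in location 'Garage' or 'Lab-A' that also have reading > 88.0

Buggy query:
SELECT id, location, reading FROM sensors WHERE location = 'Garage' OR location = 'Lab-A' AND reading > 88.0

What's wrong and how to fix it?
Bug: AND binds tighter than OR, so this parses as location = 'Garage' OR (location = 'Lab-A' AND reading > 88.0)

Fix: Group the OR with parentheses (or use IN), then AND the threshold

Corrected query:
SELECT id, location, reading FROM sensors WHERE (location = 'Garage' OR location = 'Lab-A') AND reading > 88.0

Result:
id | location | reading
---+----------+--------
5  | Lab-A    | 98.6   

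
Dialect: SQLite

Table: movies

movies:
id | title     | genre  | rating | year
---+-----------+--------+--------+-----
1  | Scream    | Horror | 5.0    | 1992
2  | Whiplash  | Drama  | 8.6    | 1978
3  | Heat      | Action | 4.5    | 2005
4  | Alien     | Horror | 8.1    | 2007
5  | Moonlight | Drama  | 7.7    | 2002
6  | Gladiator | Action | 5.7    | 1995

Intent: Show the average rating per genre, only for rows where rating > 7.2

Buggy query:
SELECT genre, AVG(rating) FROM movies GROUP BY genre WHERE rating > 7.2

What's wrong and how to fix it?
Bug: WHERE cannot follow GROUP BY

Fix: Place WHERE between FROM and GROUP BY

Corrected query:
SELECT genre, AVG(rating) FROM movies WHERE rating > 7.2 GROUP BY genre

Result:
genre  | AVG(rating)
-------+------------
Drama  | 8.15       
Horror | 8.1        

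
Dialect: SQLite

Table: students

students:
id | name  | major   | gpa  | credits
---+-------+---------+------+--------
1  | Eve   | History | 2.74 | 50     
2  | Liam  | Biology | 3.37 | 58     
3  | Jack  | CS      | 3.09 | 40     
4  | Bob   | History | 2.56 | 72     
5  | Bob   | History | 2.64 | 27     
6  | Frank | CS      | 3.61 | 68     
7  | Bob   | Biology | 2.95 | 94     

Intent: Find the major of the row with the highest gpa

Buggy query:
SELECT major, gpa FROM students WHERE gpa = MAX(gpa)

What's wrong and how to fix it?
Bug: WHERE is evaluated per row; an aggregate over the whole table isn't defined there

Fix: Wrap MAX in a scalar subquery so WHERE compares against a single value

Corrected query:
SELECT major, gpa FROM students WHERE gpa = (SELECT MAX(gpa) FROM students)

Result:
major | gpa 
------+-----
CS    | 3.61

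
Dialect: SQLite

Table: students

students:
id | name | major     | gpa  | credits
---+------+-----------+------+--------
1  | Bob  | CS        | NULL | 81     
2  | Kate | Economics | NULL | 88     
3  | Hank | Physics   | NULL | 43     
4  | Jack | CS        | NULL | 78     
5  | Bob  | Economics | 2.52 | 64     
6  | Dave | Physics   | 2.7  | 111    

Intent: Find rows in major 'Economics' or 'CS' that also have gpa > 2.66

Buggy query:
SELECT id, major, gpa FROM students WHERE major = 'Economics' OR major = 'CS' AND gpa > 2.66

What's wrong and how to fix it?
Bug: AND binds tighter than OR, so this parses as major = 'Economics' OR (major = 'CS' AND gpa > 2.66)

Fix: Group the OR with parentheses (or use IN), then AND the threshold

Corrected query:
SELECT id, major, gpa FROM students WHERE (major = 'Economics' OR major = 'CS') AND gpa > 2.66

Result:
(no rows)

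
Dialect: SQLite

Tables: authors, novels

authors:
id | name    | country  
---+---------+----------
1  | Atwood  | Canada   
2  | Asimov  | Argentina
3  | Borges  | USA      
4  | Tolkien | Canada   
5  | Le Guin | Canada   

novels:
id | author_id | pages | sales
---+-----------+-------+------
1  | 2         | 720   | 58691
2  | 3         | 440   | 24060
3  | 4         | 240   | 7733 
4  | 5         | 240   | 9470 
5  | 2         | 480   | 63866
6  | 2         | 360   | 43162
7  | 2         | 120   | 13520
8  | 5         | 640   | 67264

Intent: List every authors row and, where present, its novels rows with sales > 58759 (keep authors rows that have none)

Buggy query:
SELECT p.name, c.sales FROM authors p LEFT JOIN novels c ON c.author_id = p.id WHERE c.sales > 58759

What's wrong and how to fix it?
Bug: A WHERE condition on the right-hand table after LEFT JOIN drops unmatched parents

Fix: Put 'c.sales > 58759' in the JOIN's ON clause instead of WHERE

Corrected query:
SELECT p.name, c.sales FROM authors p LEFT JOIN novels c ON c.author_id = p.id AND c.sales > 58759

Result:
name    | sales
--------+------
Atwood  | NULL 
Asimov  | 63866
Borges  | NULL 
Tolkien | NULL 
Le Guin | 67264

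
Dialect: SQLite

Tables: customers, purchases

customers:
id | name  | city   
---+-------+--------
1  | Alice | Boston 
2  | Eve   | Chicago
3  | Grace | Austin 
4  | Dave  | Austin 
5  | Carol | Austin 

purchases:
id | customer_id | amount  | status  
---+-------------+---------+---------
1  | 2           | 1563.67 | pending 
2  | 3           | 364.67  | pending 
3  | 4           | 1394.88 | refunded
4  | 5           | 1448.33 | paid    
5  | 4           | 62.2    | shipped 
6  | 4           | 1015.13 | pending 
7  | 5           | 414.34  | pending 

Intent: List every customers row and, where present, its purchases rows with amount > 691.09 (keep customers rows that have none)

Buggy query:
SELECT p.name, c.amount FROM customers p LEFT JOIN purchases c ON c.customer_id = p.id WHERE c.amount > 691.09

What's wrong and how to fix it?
Bug: A WHERE condition on the right-hand table after LEFT JOIN drops unmatched parents

Fix: Put 'c.amount > 691.09' in the JOIN's ON clause instead of WHERE

Corrected query:
SELECT p.name, c.amount FROM customers p LEFT JOIN purchases c ON c.customer_id = p.id AND c.amount > 691.09

Result:
name  | amount 
------+--------
Alice | NULL   
Eve   | 1563.67
Grace | NULL   
Dave  | 1015.13
Dave  | 1394.88
Carol | 1448.33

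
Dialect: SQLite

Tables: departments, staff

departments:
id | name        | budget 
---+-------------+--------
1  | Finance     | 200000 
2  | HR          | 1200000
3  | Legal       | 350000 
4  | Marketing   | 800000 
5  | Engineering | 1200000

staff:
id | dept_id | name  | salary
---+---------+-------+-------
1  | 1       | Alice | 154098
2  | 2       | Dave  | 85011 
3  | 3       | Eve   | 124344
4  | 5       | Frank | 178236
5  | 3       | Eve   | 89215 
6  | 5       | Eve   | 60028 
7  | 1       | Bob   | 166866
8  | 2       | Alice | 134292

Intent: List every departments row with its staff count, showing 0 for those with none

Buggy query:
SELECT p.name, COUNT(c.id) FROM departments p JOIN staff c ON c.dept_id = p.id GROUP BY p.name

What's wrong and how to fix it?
Bug: INNER JOIN drops departments rows that have no matching staff rows

Fix: Switch to LEFT JOIN to retain unmatched parent rows

Corrected query:
SELECT p.name, COUNT(c.id) FROM departments p LEFT JOIN staff c ON c.dept_id = p.id GROUP BY p.name

Result:
name        | COUNT(c.id)
------------+------------
Engineering | 2          
Finance     | 2          
HR          | 2          
Legal       | 2          
Marketing   | 0          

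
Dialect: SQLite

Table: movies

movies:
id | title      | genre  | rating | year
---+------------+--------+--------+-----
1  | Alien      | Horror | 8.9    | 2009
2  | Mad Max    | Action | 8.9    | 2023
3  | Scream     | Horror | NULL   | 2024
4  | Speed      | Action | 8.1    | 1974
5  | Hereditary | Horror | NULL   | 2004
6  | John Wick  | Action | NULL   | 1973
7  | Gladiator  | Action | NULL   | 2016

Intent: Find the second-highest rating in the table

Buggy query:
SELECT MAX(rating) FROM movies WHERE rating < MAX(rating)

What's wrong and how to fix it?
Bug: The inner MAX is an aggregate inside WHERE, which is not allowed

Fix: Put the inner MAX in a scalar subquery

Corrected query:
SELECT MAX(rating) FROM movies WHERE rating < (SELECT MAX(rating) FROM movies)

Result:
MAX(rating)
-----------
8.1        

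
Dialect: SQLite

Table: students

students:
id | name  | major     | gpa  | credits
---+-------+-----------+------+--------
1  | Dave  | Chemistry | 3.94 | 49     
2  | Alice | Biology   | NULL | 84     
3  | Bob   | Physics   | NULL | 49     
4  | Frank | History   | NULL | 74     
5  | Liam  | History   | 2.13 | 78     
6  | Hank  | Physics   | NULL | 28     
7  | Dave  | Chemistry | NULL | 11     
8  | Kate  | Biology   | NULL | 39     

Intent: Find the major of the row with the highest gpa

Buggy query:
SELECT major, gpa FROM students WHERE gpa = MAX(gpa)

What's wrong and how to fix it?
Bug: MAX(gpa) is an aggregate and cannot be used directly in WHERE

Fix: Wrap MAX in a scalar subquery so WHERE compares against a single value

Corrected query:
SELECT major, gpa FROM students WHERE gpa = (SELECT MAX(gpa) FROM students)

Result:
major     | gpa 
----------+-----
Chemistry | 3.94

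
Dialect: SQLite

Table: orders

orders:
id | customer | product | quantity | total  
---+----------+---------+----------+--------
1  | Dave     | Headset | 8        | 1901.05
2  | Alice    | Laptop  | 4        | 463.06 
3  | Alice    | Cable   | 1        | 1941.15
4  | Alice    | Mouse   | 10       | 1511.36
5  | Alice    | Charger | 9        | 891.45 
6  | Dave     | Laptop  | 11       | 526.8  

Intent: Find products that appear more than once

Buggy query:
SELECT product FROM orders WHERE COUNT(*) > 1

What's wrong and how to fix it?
Bug: COUNT(*) is an aggregate and cannot be used in WHERE

Fix: Group first, then use HAVING for the count condition

Corrected query:
SELECT product FROM orders GROUP BY product HAVING COUNT(*) > 1

Result:
product
-------
Laptop 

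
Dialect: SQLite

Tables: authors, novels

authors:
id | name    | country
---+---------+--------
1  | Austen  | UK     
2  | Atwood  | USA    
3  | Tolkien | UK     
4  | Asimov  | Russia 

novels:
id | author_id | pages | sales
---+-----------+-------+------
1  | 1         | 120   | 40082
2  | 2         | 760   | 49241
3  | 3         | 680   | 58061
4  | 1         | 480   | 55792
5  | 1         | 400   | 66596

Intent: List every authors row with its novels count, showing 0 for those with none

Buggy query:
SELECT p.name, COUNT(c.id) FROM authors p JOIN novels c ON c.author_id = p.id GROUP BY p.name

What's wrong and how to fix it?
Bug: INNER JOIN drops authors rows that have no matching novels rows

Fix: Switch to LEFT JOIN to retain unmatched parent rows

Corrected query:
SELECT p.name, COUNT(c.id) FROM authors p LEFT JOIN novels c ON c.author_id = p.id GROUP BY p.name

Result:
name    | COUNT(c.id)
--------+------------
Asimov  | 0          
Atwood  | 1          
Austen  | 3          
Tolkien | 1          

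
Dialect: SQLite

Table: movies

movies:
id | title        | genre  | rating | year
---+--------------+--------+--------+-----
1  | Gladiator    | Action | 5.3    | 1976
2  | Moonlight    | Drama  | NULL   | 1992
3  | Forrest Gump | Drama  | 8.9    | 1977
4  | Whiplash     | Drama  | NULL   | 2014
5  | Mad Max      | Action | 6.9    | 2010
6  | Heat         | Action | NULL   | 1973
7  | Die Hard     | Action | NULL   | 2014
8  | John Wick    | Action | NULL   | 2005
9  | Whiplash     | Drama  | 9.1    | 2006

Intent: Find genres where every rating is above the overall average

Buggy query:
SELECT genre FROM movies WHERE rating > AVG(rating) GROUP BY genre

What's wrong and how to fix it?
Bug: AVG() is an aggregate; it can't sit directly in WHERE

Fix: Compute the overall average in a scalar subquery and compare each group's MIN against it in HAVING

Corrected query:
SELECT genre FROM movies GROUP BY genre HAVING MIN(rating) > (SELECT AVG(rating) FROM movies)

Result:
genre
-----
Drama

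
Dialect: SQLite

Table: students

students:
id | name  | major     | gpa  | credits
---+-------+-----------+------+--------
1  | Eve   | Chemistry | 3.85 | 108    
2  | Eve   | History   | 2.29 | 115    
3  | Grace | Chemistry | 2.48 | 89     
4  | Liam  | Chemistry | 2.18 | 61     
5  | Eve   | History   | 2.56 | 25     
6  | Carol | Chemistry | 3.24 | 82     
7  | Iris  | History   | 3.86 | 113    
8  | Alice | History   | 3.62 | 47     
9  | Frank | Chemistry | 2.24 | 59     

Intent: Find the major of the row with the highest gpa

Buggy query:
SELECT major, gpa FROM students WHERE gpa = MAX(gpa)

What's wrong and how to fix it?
Bug: MAX(gpa) is an aggregate and cannot be used directly in WHERE

Fix: Wrap MAX in a scalar subquery so WHERE compares against a single value

Corrected query:
SELECT major, gpa FROM students WHERE gpa = (SELECT MAX(gpa) FROM students)

Result:
major   | gpa 
--------+-----
History | 3.86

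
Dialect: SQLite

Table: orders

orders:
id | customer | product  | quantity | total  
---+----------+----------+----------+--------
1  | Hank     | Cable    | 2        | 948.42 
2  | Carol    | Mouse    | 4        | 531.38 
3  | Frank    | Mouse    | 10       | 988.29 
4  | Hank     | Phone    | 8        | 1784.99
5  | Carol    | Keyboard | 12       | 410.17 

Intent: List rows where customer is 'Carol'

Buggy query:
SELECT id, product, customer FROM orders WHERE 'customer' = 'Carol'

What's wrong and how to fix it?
Bug: 'customer' in single quotes is a string literal, not the column; the comparison is literal-vs-literal and never true

Fix: Reference the column as customer without single quotes

Corrected query:
SELECT id, product, customer FROM orders WHERE customer = 'Carol'

Result:
id | product  | customer
---+----------+---------
2  | Mouse    | Carol   
5  | Keyboard | Carol   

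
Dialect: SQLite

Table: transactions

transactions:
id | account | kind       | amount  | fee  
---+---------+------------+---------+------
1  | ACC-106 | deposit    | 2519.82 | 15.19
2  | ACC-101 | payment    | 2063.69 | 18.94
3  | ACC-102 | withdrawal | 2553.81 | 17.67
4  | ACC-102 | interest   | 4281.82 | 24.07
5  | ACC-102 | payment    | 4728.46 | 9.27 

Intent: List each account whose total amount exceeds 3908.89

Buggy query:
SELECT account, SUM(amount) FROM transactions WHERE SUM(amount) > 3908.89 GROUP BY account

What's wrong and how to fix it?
Bug: Aggregate functions cannot appear in a WHERE clause

Fix: Use HAVING (which filters groups after aggregation) instead of WHERE

Corrected query:
SELECT account, SUM(amount) FROM transactions GROUP BY account HAVING SUM(amount) > 3908.89

Result:
account | SUM(amount)
--------+------------
ACC-102 | 11564.09   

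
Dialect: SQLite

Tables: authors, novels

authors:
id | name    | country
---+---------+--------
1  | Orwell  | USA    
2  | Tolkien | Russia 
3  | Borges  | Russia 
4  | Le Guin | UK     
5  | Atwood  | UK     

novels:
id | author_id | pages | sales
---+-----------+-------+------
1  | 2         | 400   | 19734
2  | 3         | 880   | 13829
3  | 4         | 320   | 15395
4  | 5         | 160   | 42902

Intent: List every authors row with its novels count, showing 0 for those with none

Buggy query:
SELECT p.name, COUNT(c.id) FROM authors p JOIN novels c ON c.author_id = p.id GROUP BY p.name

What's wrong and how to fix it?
Bug: INNER JOIN drops authors rows that have no matching novels rows

Fix: Use LEFT JOIN so parents without children still appear (COUNT(c.id) gives 0)

Corrected query:
SELECT p.name, COUNT(c.id) FROM authors p LEFT JOIN novels c ON c.author_id = p.id GROUP BY p.name

Result:
name    | COUNT(c.id)
--------+------------
Atwood  | 1          
Borges  | 1          
Le Guin | 1          
Orwell  | 0          
Tolkien | 1          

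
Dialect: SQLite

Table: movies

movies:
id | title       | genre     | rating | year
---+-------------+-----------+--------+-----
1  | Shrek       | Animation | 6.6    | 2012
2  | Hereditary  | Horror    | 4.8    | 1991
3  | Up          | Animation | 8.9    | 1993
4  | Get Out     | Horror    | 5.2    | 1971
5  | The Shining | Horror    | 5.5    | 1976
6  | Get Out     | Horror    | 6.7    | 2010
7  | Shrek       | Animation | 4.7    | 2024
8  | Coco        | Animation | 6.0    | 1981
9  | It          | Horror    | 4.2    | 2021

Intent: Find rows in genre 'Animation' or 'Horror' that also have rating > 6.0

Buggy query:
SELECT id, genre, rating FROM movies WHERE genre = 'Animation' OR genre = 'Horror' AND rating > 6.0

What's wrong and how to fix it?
Bug: AND binds tighter than OR, so this parses as genre = 'Animation' OR (genre = 'Horror' AND rating > 6.0)

Fix: Group the OR with parentheses (or use IN), then AND the threshold

Corrected query:
SELECT id, genre, rating FROM movies WHERE (genre = 'Animation' OR genre = 'Horror') AND rating > 6.0

Result:
id | genre     | rating
---+-----------+-------
1  | Animation | 6.6   
3  | Animation | 8.9   
6  | Horror    | 6.7   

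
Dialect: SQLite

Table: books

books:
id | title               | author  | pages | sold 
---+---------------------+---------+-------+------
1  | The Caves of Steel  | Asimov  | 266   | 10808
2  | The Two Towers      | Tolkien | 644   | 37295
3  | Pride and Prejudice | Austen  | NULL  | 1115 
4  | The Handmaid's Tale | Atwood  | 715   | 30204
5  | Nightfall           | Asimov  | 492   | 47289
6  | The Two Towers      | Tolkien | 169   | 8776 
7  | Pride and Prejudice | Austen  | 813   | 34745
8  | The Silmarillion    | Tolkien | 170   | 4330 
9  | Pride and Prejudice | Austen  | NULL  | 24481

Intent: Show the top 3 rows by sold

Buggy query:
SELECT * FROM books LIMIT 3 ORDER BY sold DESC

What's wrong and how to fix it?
Bug: LIMIT must come after ORDER BY

Fix: Sort with ORDER BY, then apply LIMIT

Corrected query:
SELECT * FROM books ORDER BY sold DESC LIMIT 3

Result:
id | title               | author  | pages | sold 
---+---------------------+---------+-------+------
5  | Nightfall           | Asimov  | 492   | 47289
2  | The Two Towers      | Tolkien | 644   | 37295
7  | Pride and Prejudice | Austen  | 813   | 34745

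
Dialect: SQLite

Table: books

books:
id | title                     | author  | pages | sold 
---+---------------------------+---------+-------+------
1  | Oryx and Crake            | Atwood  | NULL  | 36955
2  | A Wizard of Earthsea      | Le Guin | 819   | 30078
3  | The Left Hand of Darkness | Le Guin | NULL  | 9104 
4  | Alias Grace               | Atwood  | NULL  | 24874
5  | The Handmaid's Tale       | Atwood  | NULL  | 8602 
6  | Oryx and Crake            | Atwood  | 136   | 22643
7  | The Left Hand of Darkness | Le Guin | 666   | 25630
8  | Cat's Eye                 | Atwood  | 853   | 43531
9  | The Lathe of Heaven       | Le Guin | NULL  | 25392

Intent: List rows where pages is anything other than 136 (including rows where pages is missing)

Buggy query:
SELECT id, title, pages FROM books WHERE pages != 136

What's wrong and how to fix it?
Bug: 'pages != 136' is unknown when pages is NULL, so NULL rows are silently excluded

Fix: Handle NULL separately with IS NULL alongside the inequality

Corrected query:
SELECT id, title, pages FROM books WHERE pages != 136 OR pages IS NULL

Result:
id | title                     | pages
---+---------------------------+------
1  | Oryx and Crake            | NULL 
2  | A Wizard of Earthsea      | 819  
3  | The Left Hand of Darkness | NULL 
4  | Alias Grace               | NULL 
5  | The Handmaid's Tale       | NULL 
7  | The Left Hand of Darkness | 666  
8  | Cat's Eye                 | 853  
9  | The Lathe of Heaven       | NULL 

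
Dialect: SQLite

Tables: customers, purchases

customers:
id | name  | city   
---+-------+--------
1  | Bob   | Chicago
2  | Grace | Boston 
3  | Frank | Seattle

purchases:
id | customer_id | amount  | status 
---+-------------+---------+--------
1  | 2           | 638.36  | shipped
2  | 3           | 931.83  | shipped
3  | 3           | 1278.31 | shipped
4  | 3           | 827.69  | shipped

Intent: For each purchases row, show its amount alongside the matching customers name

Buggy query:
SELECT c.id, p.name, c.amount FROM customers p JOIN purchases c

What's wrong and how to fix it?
Bug: JOIN with no ON clause produces a cartesian product; every purchases row pairs with every customers row

Fix: Add ON c.customer_id = p.id to the JOIN

Corrected query:
SELECT c.id, p.name, c.amount FROM customers p JOIN purchases c ON c.customer_id = p.id

Result:
id | name  | amount 
---+-------+--------
1  | Grace | 638.36 
2  | Frank | 931.83 
3  | Frank | 1278.31
4  | Frank | 827.69 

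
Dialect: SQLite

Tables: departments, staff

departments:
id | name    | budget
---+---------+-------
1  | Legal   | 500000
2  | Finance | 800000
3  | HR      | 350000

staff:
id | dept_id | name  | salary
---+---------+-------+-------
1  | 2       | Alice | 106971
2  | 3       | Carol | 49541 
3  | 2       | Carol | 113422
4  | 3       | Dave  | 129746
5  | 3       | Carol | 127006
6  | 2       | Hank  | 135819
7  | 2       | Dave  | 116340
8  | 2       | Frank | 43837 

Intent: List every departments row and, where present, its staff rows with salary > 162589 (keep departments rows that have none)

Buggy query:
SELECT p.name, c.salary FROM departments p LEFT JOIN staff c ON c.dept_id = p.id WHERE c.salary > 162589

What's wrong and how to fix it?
Bug: A WHERE condition on the right-hand table after LEFT JOIN drops unmatched parents

Fix: Move the right-table condition into the ON clause so unmatched parents are kept

Corrected query:
SELECT p.name, c.salary FROM departments p LEFT JOIN staff c ON c.dept_id = p.id AND c.salary > 162589

Result:
name    | salary
--------+-------
Legal   | NULL  
Finance | NULL  
HR      | NULL  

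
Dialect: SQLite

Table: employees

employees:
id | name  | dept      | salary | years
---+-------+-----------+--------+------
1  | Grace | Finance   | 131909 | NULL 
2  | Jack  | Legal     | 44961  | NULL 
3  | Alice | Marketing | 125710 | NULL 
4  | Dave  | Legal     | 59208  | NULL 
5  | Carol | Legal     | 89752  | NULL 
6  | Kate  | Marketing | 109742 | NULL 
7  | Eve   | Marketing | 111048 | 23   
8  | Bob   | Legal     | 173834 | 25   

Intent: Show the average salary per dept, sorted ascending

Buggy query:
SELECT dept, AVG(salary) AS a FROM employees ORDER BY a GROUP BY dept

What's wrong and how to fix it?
Bug: GROUP BY must precede ORDER BY

Fix: Move ORDER BY to the end, after GROUP BY

Corrected query:
SELECT dept, AVG(salary) AS a FROM employees GROUP BY dept ORDER BY a

Result:
dept      | a       
----------+---------
Legal     | 91938.75
Marketing | 115500  
Finance   | 131909  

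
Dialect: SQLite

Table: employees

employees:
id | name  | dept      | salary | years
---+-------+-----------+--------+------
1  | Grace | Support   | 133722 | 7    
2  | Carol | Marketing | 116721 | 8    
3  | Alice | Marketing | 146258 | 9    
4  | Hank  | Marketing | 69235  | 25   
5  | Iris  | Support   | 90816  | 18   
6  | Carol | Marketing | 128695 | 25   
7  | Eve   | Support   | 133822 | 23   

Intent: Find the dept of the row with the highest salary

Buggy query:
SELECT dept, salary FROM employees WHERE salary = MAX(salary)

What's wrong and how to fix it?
Bug: WHERE is evaluated per row; an aggregate over the whole table isn't defined there

Fix: Wrap MAX in a scalar subquery so WHERE compares against a single value

Corrected query:
SELECT dept, salary FROM employees WHERE salary = (SELECT MAX(salary) FROM employees)

Result:
dept      | salary
----------+-------
Marketing | 146258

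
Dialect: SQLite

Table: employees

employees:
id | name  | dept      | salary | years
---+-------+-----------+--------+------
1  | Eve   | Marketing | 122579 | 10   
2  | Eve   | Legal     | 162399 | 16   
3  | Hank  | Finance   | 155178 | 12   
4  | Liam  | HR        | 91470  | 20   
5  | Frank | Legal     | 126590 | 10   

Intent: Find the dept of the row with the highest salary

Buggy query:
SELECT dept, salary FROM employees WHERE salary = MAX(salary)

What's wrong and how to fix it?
Bug: WHERE is evaluated per row; an aggregate over the whole table isn't defined there

Fix: Wrap MAX in a scalar subquery so WHERE compares against a single value

Corrected query:
SELECT dept, salary FROM employees WHERE salary = (SELECT MAX(salary) FROM employees)

Result:
dept  | salary
------+-------
Legal | 162399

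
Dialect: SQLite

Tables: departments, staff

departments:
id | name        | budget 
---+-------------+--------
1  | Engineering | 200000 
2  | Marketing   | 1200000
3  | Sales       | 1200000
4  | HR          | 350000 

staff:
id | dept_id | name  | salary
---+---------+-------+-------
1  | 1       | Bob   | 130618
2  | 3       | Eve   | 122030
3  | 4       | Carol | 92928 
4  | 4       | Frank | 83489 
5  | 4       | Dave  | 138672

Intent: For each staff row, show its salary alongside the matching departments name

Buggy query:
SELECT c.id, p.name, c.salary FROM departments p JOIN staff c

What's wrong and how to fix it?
Bug: Missing join condition: each staff row is matched to all departments rows instead of just its own

Fix: Add ON c.dept_id = p.id to the JOIN

Corrected query:
SELECT c.id, p.name, c.salary FROM departments p JOIN staff c ON c.dept_id = p.id

Result:
id | name        | salary
---+-------------+-------
1  | Engineering | 130618
2  | Sales       | 122030
3  | HR          | 92928 
4  | HR          | 83489 
5  | HR          | 138672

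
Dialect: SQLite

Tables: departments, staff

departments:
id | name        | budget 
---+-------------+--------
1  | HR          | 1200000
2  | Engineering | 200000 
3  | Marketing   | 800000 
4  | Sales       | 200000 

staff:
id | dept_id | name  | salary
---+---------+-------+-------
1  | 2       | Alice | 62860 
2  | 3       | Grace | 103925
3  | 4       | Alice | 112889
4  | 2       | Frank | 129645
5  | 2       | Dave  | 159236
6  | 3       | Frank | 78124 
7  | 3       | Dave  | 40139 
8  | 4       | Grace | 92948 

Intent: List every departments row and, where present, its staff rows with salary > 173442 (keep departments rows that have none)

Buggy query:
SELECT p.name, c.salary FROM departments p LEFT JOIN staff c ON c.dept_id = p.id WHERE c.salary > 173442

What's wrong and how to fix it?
Bug: Filtering c.salary in WHERE discards the NULL rows produced by LEFT JOIN, turning it into an inner join

Fix: Put 'c.salary > 173442' in the JOIN's ON clause instead of WHERE

Corrected query:
SELECT p.name, c.salary FROM departments p LEFT JOIN staff c ON c.dept_id = p.id AND c.salary > 173442

Result:
name        | salary
------------+-------
HR          | NULL  
Engineering | NULL  
Marketing   | NULL  
Sales       | NULL  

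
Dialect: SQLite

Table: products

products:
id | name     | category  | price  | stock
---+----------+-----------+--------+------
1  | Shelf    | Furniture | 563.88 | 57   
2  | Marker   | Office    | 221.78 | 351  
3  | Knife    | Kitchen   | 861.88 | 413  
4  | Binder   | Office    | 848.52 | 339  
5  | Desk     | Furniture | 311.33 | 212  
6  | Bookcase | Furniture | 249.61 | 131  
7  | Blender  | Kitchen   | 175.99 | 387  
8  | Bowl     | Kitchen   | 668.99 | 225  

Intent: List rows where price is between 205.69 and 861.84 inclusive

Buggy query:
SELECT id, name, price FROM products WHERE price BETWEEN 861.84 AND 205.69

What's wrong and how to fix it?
Bug: BETWEEN expects the lower bound first; with 861.84 AND 205.69 the range is empty

Fix: Swap the bounds so the smaller value comes first

Corrected query:
SELECT id, name, price FROM products WHERE price BETWEEN 205.69 AND 861.84

Result:
id | name     | price 
---+----------+-------
1  | Shelf    | 563.88
2  | Marker   | 221.78
4  | Binder   | 848.52
5  | Desk     | 311.33
6  | Bookcase | 249.61
8  | Bowl     | 668.99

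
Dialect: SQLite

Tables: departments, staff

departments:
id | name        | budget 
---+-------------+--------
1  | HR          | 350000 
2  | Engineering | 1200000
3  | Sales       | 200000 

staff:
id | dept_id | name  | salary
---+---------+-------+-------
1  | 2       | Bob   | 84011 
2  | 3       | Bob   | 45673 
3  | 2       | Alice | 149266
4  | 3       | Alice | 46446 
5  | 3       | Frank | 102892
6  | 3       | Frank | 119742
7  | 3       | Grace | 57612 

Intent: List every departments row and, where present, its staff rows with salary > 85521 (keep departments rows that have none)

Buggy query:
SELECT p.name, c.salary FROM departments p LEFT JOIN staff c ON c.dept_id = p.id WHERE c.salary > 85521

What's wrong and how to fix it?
Bug: A WHERE condition on the right-hand table after LEFT JOIN drops unmatched parents

Fix: Put 'c.salary > 85521' in the JOIN's ON clause instead of WHERE

Corrected query:
SELECT p.name, c.salary FROM departments p LEFT JOIN staff c ON c.dept_id = p.id AND c.salary > 85521

Result:
name        | salary
------------+-------
HR          | NULL  
Engineering | 149266
Sales       | 102892
Sales       | 119742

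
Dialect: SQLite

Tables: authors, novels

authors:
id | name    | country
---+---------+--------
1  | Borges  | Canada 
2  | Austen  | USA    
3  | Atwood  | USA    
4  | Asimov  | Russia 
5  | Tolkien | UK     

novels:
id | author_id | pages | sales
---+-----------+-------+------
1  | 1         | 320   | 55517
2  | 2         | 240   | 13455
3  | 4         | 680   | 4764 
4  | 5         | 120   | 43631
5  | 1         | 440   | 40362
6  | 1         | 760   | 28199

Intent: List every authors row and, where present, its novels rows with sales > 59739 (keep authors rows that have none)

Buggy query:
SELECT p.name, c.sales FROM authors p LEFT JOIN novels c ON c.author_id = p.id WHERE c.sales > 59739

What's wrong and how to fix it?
Bug: Filtering c.sales in WHERE discards the NULL rows produced by LEFT JOIN, turning it into an inner join

Fix: Move the right-table condition into the ON clause so unmatched parents are kept

Corrected query:
SELECT p.name, c.sales FROM authors p LEFT JOIN novels c ON c.author_id = p.id AND c.sales > 59739

Result:
name    | sales
--------+------
Borges  | NULL 
Austen  | NULL 
Atwood  | NULL 
Asimov  | NULL 
Tolkien | NULL 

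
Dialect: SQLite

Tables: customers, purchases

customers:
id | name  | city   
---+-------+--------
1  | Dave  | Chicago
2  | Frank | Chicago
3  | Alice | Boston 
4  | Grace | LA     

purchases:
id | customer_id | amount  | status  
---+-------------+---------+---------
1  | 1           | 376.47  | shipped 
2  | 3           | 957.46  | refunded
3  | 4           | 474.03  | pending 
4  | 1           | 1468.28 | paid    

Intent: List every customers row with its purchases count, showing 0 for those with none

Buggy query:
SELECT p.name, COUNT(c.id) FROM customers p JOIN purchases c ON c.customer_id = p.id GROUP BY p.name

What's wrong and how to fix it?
Bug: An inner join excludes parents with zero children

Fix: Use LEFT JOIN so parents without children still appear (COUNT(c.id) gives 0)

Corrected query:
SELECT p.name, COUNT(c.id) FROM customers p LEFT JOIN purchases c ON c.customer_id = p.id GROUP BY p.name

Result:
name  | COUNT(c.id)
------+------------
Alice | 1          
Dave  | 2          
Frank | 0          
Grace | 1          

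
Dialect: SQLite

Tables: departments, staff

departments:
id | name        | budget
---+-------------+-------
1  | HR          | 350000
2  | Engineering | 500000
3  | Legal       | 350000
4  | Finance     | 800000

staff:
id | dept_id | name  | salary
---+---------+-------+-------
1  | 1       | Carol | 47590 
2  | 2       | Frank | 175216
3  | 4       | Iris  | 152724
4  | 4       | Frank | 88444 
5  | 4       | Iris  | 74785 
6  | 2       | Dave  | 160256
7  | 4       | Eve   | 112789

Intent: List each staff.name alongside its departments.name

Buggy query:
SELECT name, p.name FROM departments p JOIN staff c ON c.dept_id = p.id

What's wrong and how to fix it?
Bug: Both tables have a 'name' column; the unqualified reference is ambiguous

Fix: Qualify the column with its table alias (c.name)

Corrected query:
SELECT c.name, p.name FROM departments p JOIN staff c ON c.dept_id = p.id

Result:
name  | name       
------+------------
Carol | HR         
Frank | Engineering
Iris  | Finance    
Frank | Finance    
Iris  | Finance    
Dave  | Engineering
Eve   | Finance    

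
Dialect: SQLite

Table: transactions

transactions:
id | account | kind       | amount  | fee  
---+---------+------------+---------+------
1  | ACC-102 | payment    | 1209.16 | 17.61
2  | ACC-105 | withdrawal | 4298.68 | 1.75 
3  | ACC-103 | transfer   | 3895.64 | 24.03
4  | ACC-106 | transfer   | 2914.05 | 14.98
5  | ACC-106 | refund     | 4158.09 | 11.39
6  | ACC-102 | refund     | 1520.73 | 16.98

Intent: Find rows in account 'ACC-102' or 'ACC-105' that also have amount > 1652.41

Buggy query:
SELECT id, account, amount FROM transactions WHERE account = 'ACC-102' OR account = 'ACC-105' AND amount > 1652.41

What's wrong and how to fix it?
Bug: AND binds tighter than OR, so this parses as account = 'ACC-102' OR (account = 'ACC-105' AND amount > 1652.41)

Fix: Group the OR with parentheses (or use IN), then AND the threshold

Corrected query:
SELECT id, account, amount FROM transactions WHERE (account = 'ACC-102' OR account = 'ACC-105') AND amount > 1652.41

Result:
id | account | amount 
---+---------+--------
2  | ACC-105 | 4298.68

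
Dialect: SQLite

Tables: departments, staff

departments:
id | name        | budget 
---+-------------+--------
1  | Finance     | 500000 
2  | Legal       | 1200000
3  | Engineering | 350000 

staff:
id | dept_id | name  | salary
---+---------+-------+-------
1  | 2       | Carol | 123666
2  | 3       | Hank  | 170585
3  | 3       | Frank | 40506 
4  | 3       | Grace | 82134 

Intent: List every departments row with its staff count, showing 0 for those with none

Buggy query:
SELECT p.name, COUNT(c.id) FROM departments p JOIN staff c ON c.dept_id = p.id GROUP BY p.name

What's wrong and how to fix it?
Bug: An inner join excludes parents with zero children

Fix: Switch to LEFT JOIN to retain unmatched parent rows

Corrected query:
SELECT p.name, COUNT(c.id) FROM departments p LEFT JOIN staff c ON c.dept_id = p.id GROUP BY p.name

Result:
name        | COUNT(c.id)
------------+------------
Engineering | 3          
Finance     | 0          
Legal       | 1          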